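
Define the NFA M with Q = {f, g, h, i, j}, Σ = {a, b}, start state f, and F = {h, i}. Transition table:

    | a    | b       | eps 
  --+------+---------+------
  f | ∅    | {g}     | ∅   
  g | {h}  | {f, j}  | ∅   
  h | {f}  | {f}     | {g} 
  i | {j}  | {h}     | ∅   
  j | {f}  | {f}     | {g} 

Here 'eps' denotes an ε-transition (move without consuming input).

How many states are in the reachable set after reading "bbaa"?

Start in {f}.
Read 'b': {f} → {g}.
Read 'b': {g} → {f, g, j}.
Read 'a': {f, g, j} → {f, g, h}.
Read 'a': {f, g, h} → {f, g, h}.
That set has 3 states.

3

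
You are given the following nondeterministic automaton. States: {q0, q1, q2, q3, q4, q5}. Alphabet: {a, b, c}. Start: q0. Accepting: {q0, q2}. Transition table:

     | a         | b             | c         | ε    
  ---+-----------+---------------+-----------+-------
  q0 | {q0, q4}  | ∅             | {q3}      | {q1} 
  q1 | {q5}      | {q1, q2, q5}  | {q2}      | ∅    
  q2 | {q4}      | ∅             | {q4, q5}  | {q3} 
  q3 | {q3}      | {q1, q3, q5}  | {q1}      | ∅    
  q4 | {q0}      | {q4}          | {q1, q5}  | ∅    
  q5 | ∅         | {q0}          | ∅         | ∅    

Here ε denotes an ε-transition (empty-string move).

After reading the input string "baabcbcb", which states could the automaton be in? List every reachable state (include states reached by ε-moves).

Start: ε-closure({q0}) = {q0, q1}.
Read 'b': q0→∅, q1→{q1, q2, q5}; union {q1, q2, q5}; ε-closure = {q1, q2, q3, q5}.
Read 'a': q1→{q5}, q2→{q4}, q3→{q3}, q5→∅; now {q3, q4, q5}.
Read 'a': q3→{q3}, q4→{q0}, q5→∅; union {q0, q3}; ε-closure = {q0, q1, q3}.
Read 'b': q0→∅, q1→{q1, q2, q5}, q3→{q1, q3, q5}; now {q1, q2, q3, q5}.
Read 'c': q1→{q2}, q2→{q4, q5}, q3→{q1}, q5→∅; union {q1, q2, q4, q5}; ε-closure = {q1, q2, q3, q4, q5}.
Read 'b': q1→{q1, q2, q5}, q2→∅, q3→{q1, q3, q5}, q4→{q4}, q5→{q0}; now {q0, q1, q2, q3, q4, q5}.
Read 'c': q0→{q3}, q1→{q2}, q2→{q4, q5}, q3→{q1}, q4→{q1, q5}, q5→∅; now {q1, q2, q3, q4, q5}.
Read 'b': q1→{q1, q2, q5}, q2→∅, q3→{q1, q3, q5}, q4→{q4}, q5→{q0}; now {q0, q1, q2, q3, q4, q5}.

{q0, q1, q2, q3, q4, q5}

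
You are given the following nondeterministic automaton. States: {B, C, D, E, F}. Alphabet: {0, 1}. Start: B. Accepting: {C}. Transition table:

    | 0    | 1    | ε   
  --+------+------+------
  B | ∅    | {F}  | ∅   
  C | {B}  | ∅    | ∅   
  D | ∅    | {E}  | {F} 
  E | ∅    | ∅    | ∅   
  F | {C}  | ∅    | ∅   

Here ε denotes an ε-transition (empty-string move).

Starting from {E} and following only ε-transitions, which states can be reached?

Begin with {E}.
No ε-moves leave this set, so the closure equals the set itself.

{E}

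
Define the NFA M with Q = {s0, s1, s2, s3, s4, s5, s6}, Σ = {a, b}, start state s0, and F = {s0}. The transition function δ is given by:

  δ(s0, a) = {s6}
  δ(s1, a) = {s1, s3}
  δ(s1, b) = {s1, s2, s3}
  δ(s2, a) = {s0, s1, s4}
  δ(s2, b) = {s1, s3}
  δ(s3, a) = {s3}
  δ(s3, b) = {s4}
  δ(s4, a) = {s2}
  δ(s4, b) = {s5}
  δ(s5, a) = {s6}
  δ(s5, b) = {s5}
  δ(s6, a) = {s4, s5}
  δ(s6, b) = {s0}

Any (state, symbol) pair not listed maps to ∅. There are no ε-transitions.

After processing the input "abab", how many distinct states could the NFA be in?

Start in {s0}.
Read 'a': s0→{s6}; now {s6}.
Read 'b': s6→{s0}; now {s0}.
Read 'a': s0→{s6}; now {s6}.
Read 'b': s6→{s0}; now {s0}.
That set has 1 state.

1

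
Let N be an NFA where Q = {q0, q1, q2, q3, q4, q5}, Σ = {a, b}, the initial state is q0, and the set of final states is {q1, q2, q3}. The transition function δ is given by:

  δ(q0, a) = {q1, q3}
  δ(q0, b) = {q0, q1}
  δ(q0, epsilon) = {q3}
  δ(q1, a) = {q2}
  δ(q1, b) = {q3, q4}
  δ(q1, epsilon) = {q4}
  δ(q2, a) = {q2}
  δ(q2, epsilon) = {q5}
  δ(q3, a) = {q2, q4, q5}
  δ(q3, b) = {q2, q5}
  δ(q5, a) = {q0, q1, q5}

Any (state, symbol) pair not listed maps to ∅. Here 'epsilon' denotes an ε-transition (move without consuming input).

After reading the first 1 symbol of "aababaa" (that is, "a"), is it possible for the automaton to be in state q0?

No

Start: ε-closure({q0}) = {q0, q3}.
Read 'a': q0→{q1, q3}, q3→{q2, q4, q5}; now {q1, q2, q3, q4, q5}.
State q0 is not in {q1, q2, q3, q4, q5}.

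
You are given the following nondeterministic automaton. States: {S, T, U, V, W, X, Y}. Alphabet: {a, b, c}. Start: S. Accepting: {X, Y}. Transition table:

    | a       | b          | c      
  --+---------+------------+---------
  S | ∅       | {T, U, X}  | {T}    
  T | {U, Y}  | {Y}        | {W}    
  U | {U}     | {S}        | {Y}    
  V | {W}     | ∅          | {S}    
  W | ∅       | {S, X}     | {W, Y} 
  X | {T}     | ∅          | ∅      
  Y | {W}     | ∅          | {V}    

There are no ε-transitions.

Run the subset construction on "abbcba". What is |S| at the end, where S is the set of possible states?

0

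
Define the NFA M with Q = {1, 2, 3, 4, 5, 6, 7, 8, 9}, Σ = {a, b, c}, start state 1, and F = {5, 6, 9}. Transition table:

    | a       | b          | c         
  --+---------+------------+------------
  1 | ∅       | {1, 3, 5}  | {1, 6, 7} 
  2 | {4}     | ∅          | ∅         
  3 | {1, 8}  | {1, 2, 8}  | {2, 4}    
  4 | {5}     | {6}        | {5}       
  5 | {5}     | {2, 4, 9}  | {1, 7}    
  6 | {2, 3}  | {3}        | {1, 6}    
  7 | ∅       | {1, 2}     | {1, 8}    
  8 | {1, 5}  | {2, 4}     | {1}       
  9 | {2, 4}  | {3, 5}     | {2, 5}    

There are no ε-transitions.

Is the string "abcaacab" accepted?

No

Start in {1}.
Read 'a': {1} → ∅.
The set is empty and remains empty for the remaining 7 symbols.
The final set ∅ contains no accepting state.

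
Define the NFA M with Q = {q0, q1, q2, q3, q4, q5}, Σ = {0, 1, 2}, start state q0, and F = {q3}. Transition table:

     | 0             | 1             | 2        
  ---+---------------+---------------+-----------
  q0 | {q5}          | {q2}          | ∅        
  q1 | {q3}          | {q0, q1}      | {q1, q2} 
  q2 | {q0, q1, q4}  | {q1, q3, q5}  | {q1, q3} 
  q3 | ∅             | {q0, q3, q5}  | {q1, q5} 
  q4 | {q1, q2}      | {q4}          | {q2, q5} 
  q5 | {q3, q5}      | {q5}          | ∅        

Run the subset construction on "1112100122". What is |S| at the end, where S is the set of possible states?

Start in {q0}.
Read '1': {q0} → {q2}.
Read '1': {q2} → {q1, q3, q5}.
Read '1': {q1, q3, q5} → {q0, q1, q3, q5}.
Read '2': {q0, q1, q3, q5} → {q1, q2, q5}.
Read '1': {q1, q2, q5} → {q0, q1, q3, q5}.
Read '0': {q0, q1, q3, q5} → {q3, q5}.
Read '0': {q3, q5} → {q3, q5}.
Read '1': {q3, q5} → {q0, q3, q5}.
Read '2': {q0, q3, q5} → {q1, q5}.
Read '2': {q1, q5} → {q1, q2}.
That set has 2 states.

2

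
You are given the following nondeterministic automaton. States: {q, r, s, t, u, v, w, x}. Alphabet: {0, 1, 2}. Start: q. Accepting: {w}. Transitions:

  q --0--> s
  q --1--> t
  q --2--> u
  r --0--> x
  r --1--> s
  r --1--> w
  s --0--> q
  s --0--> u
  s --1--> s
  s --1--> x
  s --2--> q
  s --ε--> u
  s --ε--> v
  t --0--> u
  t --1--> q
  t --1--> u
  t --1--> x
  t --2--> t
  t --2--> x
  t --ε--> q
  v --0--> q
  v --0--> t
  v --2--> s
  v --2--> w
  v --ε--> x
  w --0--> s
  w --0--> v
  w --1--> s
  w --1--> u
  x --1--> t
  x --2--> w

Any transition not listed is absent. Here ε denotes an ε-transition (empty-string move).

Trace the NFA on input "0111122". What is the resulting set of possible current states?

{q, s, t, u, v, w, x}

Start in {q}.
Read '0': q→{s}; union {s}; ε-closure = {s, u, v, x}.
Read '1': s→{s, x}, u→∅, v→∅, x→{t}; union {s, t, x}; ε-closure = {q, s, t, u, v, x}.
Read '1': q→{t}, s→{s, x}, t→{q, u, x}, u→∅, v→∅, x→{t}; union {q, s, t, u, x}; ε-closure = {q, s, t, u, v, x}.
Read '1': q→{t}, s→{s, x}, t→{q, u, x}, u→∅, v→∅, x→{t}; union {q, s, t, u, x}; ε-closure = {q, s, t, u, v, x}.
Read '1': q→{t}, s→{s, x}, t→{q, u, x}, u→∅, v→∅, x→{t}; union {q, s, t, u, x}; ε-closure = {q, s, t, u, v, x}.
Read '2': q→{u}, s→{q}, t→{t, x}, u→∅, v→{s, w}, x→{w}; union {q, s, t, u, w, x}; ε-closure = {q, s, t, u, v, w, x}.
Read '2': q→{u}, s→{q}, t→{t, x}, u→∅, v→{s, w}, w→∅, x→{w}; union {q, s, t, u, w, x}; ε-closure = {q, s, t, u, v, w, x}.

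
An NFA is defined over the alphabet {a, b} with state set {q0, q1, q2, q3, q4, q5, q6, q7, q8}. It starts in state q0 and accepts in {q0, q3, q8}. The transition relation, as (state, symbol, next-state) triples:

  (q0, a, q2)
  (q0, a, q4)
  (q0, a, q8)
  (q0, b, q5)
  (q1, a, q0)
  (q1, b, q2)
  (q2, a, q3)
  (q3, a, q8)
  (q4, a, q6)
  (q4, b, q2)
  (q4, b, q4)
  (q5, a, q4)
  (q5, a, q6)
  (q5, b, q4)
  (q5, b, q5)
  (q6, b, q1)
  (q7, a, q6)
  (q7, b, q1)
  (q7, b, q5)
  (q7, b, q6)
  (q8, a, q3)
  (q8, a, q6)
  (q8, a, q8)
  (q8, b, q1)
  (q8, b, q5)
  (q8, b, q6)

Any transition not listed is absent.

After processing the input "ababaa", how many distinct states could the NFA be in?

4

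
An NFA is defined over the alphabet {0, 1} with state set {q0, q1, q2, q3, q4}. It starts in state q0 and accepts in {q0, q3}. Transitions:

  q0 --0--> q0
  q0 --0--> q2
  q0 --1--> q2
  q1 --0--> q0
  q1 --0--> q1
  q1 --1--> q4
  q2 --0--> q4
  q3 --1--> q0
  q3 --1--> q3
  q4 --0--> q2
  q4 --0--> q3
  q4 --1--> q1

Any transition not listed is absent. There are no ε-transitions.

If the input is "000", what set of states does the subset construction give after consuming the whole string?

Start in {q0}.
Read '0': {q0} → {q0, q2}.
Read '0': {q0, q2} → {q0, q2, q4}.
Read '0': {q0, q2, q4} → {q0, q2, q3, q4}.

{q0, q2, q3, q4}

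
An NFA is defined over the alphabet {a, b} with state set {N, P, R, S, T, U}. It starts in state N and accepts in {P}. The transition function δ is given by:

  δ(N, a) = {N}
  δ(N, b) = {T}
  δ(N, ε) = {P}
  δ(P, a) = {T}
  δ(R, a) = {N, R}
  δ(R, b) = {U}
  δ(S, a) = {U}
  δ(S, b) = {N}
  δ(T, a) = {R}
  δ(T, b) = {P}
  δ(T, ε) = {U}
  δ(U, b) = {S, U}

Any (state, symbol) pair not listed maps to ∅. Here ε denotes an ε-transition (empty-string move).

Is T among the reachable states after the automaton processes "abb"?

No

Start: ε-closure({N}) = {N, P}.
Read 'a': N→{N}, P→{T}; union {N, T}; ε-closure = {N, P, T, U}.
Read 'b': N→{T}, P→∅, T→{P}, U→{S, U}; now {P, S, T, U}.
Read 'b': P→∅, S→{N}, T→{P}, U→{S, U}; now {N, P, S, U}.
State T is not in {N, P, S, U}.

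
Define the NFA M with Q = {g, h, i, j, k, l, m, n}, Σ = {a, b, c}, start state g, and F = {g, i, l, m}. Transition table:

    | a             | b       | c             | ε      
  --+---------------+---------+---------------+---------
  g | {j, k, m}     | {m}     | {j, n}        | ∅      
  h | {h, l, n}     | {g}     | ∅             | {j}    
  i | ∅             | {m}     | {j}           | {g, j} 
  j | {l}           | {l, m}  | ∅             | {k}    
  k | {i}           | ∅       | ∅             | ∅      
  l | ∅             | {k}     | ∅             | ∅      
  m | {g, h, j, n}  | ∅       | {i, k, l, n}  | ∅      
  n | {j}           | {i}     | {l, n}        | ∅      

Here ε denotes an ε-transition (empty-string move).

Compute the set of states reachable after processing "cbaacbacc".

Start in {g}.
Read 'c': {g} → {j, k, n}.
Read 'b': {j, k, n} → {g, i, j, k, l, m}.
Read 'a': {g, i, j, k, l, m} → {g, h, i, j, k, l, m, n}.
Read 'a': {g, h, i, j, k, l, m, n} → {g, h, i, j, k, l, m, n}.
Read 'c': {g, h, i, j, k, l, m, n} → {g, i, j, k, l, n}.
Read 'b': {g, i, j, k, l, n} → {g, i, j, k, l, m}.
Read 'a': {g, i, j, k, l, m} → {g, h, i, j, k, l, m, n}.
Read 'c': {g, h, i, j, k, l, m, n} → {g, i, j, k, l, n}.
Read 'c': {g, i, j, k, l, n} → {j, k, l, n}.

{j, k, l, n}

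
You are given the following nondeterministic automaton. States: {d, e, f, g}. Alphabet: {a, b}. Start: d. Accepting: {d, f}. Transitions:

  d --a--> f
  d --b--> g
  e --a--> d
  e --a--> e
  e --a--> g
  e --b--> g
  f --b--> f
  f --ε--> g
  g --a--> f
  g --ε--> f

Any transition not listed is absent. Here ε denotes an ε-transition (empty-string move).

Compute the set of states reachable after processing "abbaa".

Start in {d}.
Read 'a': {d} → {f, g}.
Read 'b': {f, g} → {f, g}.
Read 'b': {f, g} → {f, g}.
Read 'a': {f, g} → {f, g}.
Read 'a': {f, g} → {f, g}.

{f, g}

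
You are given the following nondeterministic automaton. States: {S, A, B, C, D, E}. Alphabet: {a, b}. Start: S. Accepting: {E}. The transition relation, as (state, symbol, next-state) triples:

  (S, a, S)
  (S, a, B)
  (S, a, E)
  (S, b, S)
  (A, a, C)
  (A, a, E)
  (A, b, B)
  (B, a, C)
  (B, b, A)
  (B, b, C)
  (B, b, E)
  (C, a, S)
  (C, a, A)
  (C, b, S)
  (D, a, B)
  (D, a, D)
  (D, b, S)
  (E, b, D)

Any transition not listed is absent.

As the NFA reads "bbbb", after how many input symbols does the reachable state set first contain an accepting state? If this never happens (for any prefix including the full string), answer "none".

none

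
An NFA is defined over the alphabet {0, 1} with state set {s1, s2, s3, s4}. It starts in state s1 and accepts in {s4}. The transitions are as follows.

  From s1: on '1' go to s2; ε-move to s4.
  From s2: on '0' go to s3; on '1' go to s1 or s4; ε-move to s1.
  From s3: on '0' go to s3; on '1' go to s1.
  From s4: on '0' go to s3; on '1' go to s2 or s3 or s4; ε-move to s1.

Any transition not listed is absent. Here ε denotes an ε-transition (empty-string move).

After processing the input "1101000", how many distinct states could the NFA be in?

Start: ε-closure({s1}) = {s1, s4}.
Read '1': s1→{s2}, s4→{s2, s3, s4}; union {s2, s3, s4}; ε-closure = {s1, s2, s3, s4}.
Read '1': s1→{s2}, s2→{s1, s4}, s3→{s1}, s4→{s2, s3, s4}; now {s1, s2, s3, s4}.
Read '0': s1→∅, s2→{s3}, s3→{s3}, s4→{s3}; now {s3}.
Read '1': s3→{s1}; union {s1}; ε-closure = {s1, s4}.
Read '0': s1→∅, s4→{s3}; now {s3}.
Read '0': s3→{s3}; now {s3}.
Read '0': s3→{s3}; now {s3}.
That set has 1 state.

1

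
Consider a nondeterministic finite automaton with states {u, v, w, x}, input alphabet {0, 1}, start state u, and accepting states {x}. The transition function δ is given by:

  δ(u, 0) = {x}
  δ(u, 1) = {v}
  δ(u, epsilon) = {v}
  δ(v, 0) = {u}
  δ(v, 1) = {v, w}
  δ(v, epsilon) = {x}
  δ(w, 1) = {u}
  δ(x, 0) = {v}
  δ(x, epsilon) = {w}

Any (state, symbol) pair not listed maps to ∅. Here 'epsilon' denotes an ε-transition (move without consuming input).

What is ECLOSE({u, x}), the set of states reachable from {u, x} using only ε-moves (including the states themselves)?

{u, v, w, x}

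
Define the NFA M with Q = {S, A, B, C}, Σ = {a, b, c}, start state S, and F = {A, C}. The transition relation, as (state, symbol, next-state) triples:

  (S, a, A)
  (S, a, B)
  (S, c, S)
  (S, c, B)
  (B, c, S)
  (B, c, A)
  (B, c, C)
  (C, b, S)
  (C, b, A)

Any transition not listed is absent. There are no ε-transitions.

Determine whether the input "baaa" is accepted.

Start in {S}.
Read 'b': S→∅; now ∅.
The set is empty and remains empty for the remaining 3 symbols.
The final set ∅ contains no accepting state.

No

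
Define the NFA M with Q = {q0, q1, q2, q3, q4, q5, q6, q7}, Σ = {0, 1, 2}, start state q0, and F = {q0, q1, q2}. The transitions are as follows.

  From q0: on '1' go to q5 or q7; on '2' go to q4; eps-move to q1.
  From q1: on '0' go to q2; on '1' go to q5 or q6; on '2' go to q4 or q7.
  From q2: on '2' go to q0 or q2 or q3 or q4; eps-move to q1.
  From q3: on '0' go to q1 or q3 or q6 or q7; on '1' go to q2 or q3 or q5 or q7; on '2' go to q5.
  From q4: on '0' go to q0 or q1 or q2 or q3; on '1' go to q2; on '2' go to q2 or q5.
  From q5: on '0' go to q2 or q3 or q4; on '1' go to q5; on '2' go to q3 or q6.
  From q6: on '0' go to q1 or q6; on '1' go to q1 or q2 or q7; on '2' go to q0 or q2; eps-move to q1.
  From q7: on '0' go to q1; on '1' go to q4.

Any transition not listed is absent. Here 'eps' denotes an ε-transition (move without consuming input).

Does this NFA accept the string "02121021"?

Start: ε-closure({q0}) = {q0, q1}.
Read '0': {q0, q1} → {q1, q2}.
Read '2': {q1, q2} → {q0, q1, q2, q3, q4, q7}.
Read '1': {q0, q1, q2, q3, q4, q7} → {q1, q2, q3, q4, q5, q6, q7}.
Read '2': {q1, q2, q3, q4, q5, q6, q7} → {q0, q1, q2, q3, q4, q5, q6, q7}.
Read '1': {q0, q1, q2, q3, q4, q5, q6, q7} → {q1, q2, q3, q4, q5, q6, q7}.
Read '0': {q1, q2, q3, q4, q5, q6, q7} → {q0, q1, q2, q3, q4, q6, q7}.
Read '2': {q0, q1, q2, q3, q4, q6, q7} → {q0, q1, q2, q3, q4, q5, q7}.
Read '1': {q0, q1, q2, q3, q4, q5, q7} → {q1, q2, q3, q4, q5, q6, q7}.
The final set {q1, q2, q3, q4, q5, q6, q7} contains the accepting states q1, q2.

Yes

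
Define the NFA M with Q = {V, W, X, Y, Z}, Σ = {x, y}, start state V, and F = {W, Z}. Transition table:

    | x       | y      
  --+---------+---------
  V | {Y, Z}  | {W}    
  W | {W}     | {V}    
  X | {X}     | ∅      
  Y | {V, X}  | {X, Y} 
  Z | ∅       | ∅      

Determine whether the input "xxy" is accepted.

Start in {V}.
Read 'x': {V} → {Y, Z}.
Read 'x': {Y, Z} → {V, X}.
Read 'y': {V, X} → {W}.
The final set {W} contains the accepting state W.

Yes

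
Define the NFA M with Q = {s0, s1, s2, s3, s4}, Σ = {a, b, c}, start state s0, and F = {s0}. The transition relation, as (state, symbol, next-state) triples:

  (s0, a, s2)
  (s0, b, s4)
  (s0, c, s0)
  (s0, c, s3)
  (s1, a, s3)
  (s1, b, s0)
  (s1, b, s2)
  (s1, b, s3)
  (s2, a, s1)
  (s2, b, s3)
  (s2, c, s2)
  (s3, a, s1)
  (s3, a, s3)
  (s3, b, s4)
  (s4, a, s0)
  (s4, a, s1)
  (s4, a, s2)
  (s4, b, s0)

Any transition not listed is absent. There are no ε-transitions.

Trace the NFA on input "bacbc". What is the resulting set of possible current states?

Start in {s0}.
Read 'b': s0→{s4}; now {s4}.
Read 'a': s4→{s0, s1, s2}; now {s0, s1, s2}.
Read 'c': s0→{s0, s3}, s1→∅, s2→{s2}; now {s0, s2, s3}.
Read 'b': s0→{s4}, s2→{s3}, s3→{s4}; now {s3, s4}.
Read 'c': s3→∅, s4→∅; now ∅.

∅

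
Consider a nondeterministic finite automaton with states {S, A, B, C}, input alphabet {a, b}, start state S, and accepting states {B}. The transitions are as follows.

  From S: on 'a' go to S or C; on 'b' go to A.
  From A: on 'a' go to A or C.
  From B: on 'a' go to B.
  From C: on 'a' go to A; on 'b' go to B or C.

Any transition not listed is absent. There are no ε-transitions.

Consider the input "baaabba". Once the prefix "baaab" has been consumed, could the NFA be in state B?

Yes

Start in {S}.
Read 'b': S→{A}; now {A}.
Read 'a': A→{A, C}; now {A, C}.
Read 'a': A→{A, C}, C→{A}; now {A, C}.
Read 'a': A→{A, C}, C→{A}; now {A, C}.
Read 'b': A→∅, C→{B, C}; now {B, C}.
State B is in {B, C}.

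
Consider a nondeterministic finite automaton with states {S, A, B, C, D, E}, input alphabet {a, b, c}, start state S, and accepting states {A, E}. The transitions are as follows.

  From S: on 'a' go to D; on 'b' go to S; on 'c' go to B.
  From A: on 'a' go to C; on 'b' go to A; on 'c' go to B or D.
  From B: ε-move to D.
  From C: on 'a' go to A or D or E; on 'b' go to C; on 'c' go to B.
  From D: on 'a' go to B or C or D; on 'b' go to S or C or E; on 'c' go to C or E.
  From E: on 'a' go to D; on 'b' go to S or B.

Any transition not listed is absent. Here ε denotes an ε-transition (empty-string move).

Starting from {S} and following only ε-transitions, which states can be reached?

{S}

Begin with {S}.
No ε-moves leave this set, so the closure equals the set itself.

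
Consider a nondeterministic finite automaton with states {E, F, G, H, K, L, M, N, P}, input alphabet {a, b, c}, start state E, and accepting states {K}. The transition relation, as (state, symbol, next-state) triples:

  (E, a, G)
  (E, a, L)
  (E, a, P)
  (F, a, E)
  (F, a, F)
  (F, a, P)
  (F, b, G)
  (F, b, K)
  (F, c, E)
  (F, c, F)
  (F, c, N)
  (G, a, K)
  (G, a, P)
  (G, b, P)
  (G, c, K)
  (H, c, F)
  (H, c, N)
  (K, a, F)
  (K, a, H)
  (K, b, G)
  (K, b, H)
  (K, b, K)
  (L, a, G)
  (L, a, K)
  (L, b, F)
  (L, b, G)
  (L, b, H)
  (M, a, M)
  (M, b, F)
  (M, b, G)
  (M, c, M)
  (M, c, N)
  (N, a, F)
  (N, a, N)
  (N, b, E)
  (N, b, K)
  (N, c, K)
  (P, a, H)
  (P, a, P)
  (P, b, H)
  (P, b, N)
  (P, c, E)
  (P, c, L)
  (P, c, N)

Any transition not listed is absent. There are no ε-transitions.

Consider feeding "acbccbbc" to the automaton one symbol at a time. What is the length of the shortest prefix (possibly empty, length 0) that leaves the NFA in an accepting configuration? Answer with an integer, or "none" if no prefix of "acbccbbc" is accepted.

2

Start in {E}.
Read 'a': {E} → {G, L, P}.
Read 'c': {G, L, P} → {E, K, L, N}.
None of the earlier sets intersect F, but {E, K, L, N} does.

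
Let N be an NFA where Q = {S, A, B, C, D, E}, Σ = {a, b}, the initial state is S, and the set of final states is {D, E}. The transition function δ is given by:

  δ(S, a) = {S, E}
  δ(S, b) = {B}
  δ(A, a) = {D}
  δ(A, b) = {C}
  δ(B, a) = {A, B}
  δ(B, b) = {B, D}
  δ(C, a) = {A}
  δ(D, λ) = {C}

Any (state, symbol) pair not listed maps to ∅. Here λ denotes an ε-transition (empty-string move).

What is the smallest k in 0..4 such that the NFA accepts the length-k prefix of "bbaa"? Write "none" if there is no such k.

2

Start in {S}.
Read 'b': S→{B}; now {B}.
Read 'b': B→{B, D}; union {B, D}; ε-closure = {B, C, D}.
None of the earlier sets intersect F, but {B, C, D} does.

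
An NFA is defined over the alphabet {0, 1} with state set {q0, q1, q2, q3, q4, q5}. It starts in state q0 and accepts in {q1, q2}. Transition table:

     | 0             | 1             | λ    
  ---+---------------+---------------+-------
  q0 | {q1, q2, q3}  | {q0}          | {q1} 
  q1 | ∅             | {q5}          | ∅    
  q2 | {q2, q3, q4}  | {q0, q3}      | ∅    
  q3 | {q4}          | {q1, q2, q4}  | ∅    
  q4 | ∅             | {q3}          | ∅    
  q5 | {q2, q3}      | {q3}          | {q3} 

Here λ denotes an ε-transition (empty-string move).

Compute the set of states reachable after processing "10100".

{q2, q3, q4}

Start: ε-closure({q0}) = {q0, q1}.
Read '1': {q0, q1} → {q0, q1, q3, q5}.
Read '0': {q0, q1, q3, q5} → {q1, q2, q3, q4}.
Read '1': {q1, q2, q3, q4} → {q0, q1, q2, q3, q4, q5}.
Read '0': {q0, q1, q2, q3, q4, q5} → {q1, q2, q3, q4}.
Read '0': {q1, q2, q3, q4} → {q2, q3, q4}.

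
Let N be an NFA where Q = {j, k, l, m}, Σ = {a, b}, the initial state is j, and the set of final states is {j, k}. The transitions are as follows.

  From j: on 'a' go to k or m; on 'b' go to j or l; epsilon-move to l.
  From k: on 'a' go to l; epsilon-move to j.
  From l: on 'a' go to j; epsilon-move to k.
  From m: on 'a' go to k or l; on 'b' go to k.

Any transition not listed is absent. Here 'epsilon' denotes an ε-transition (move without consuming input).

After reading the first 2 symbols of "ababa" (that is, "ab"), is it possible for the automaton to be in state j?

Start: ε-closure({j}) = {j, k, l}.
Read 'a': j→{k, m}, k→{l}, l→{j}; now {j, k, l, m}.
Read 'b': j→{j, l}, k→∅, l→∅, m→{k}; now {j, k, l}.
State j is in {j, k, l}.

Yes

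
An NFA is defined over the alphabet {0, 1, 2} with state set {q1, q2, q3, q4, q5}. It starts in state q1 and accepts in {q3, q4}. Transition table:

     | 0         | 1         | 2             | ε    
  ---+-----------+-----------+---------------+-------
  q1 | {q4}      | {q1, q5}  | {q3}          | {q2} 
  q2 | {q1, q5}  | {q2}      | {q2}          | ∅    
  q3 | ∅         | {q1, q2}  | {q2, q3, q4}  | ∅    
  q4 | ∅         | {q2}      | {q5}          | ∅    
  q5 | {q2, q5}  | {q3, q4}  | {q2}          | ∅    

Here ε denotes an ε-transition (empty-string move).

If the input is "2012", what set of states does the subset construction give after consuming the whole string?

Start: ε-closure({q1}) = {q1, q2}.
Read '2': q1→{q3}, q2→{q2}; now {q2, q3}.
Read '0': q2→{q1, q5}, q3→∅; union {q1, q5}; ε-closure = {q1, q2, q5}.
Read '1': q1→{q1, q5}, q2→{q2}, q5→{q3, q4}; now {q1, q2, q3, q4, q5}.
Read '2': q1→{q3}, q2→{q2}, q3→{q2, q3, q4}, q4→{q5}, q5→{q2}; now {q2, q3, q4, q5}.

{q2, q3, q4, q5}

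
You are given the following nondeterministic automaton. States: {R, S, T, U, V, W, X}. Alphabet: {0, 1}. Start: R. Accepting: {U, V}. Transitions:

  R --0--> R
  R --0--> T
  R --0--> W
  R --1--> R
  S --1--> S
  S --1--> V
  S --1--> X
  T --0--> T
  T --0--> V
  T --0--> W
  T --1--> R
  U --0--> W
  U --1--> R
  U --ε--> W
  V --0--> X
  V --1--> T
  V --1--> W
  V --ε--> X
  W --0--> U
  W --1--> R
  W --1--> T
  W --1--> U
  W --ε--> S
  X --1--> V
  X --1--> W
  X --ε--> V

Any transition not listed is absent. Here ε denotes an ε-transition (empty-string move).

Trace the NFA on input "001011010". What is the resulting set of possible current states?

{R, S, T, U, V, W, X}

Start in {R}.
Read '0': R→{R, T, W}; union {R, T, W}; ε-closure = {R, S, T, W}.
Read '0': R→{R, T, W}, S→∅, T→{T, V, W}, W→{U}; union {R, T, U, V, W}; ε-closure = {R, S, T, U, V, W, X}.
Read '1': R→{R}, S→{S, V, X}, T→{R}, U→{R}, V→{T, W}, W→{R, T, U}, X→{V, W}; now {R, S, T, U, V, W, X}.
Read '0': R→{R, T, W}, S→∅, T→{T, V, W}, U→{W}, V→{X}, W→{U}, X→∅; union {R, T, U, V, W, X}; ε-closure = {R, S, T, U, V, W, X}.
Read '1': R→{R}, S→{S, V, X}, T→{R}, U→{R}, V→{T, W}, W→{R, T, U}, X→{V, W}; now {R, S, T, U, V, W, X}.
Read '1': R→{R}, S→{S, V, X}, T→{R}, U→{R}, V→{T, W}, W→{R, T, U}, X→{V, W}; now {R, S, T, U, V, W, X}.
Read '0': R→{R, T, W}, S→∅, T→{T, V, W}, U→{W}, V→{X}, W→{U}, X→∅; union {R, T, U, V, W, X}; ε-closure = {R, S, T, U, V, W, X}.
Read '1': R→{R}, S→{S, V, X}, T→{R}, U→{R}, V→{T, W}, W→{R, T, U}, X→{V, W}; now {R, S, T, U, V, W, X}.
Read '0': R→{R, T, W}, S→∅, T→{T, V, W}, U→{W}, V→{X}, W→{U}, X→∅; union {R, T, U, V, W, X}; ε-closure = {R, S, T, U, V, W, X}.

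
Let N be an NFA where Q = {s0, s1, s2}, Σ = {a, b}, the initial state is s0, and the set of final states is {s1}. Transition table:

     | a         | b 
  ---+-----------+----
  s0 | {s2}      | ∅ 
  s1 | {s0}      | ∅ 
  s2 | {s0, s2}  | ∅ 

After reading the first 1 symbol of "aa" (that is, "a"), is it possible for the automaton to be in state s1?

No

Start in {s0}.
Read 'a': {s0} → {s2}.
State s1 is not in {s2}.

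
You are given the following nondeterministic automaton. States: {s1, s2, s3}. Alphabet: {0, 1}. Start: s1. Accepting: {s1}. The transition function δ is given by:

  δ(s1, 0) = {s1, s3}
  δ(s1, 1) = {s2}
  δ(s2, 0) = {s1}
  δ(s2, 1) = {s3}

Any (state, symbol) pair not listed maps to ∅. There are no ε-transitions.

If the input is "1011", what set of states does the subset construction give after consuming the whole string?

Start in {s1}.
Read '1': s1→{s2}; now {s2}.
Read '0': s2→{s1}; now {s1}.
Read '1': s1→{s2}; now {s2}.
Read '1': s2→{s3}; now {s3}.

{s3}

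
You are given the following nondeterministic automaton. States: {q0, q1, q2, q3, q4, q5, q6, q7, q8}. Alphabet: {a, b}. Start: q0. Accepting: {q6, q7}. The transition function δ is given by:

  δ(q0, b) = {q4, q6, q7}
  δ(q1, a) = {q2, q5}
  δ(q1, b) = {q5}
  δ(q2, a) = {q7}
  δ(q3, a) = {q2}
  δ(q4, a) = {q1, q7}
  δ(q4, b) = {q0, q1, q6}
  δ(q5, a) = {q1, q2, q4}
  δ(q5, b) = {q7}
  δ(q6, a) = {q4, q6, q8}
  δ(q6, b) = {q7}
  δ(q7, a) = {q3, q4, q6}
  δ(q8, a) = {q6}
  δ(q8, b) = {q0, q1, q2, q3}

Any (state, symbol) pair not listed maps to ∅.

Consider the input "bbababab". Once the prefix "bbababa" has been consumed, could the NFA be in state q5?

Start in {q0}.
Read 'b': q0→{q4, q6, q7}; now {q4, q6, q7}.
Read 'b': q4→{q0, q1, q6}, q6→{q7}, q7→∅; now {q0, q1, q6, q7}.
Read 'a': q0→∅, q1→{q2, q5}, q6→{q4, q6, q8}, q7→{q3, q4, q6}; now {q2, q3, q4, q5, q6, q8}.
Read 'b': q2→∅, q3→∅, q4→{q0, q1, q6}, q5→{q7}, q6→{q7}, q8→{q0, q1, q2, q3}; now {q0, q1, q2, q3, q6, q7}.
Read 'a': q0→∅, q1→{q2, q5}, q2→{q7}, q3→{q2}, q6→{q4, q6, q8}, q7→{q3, q4, q6}; now {q2, q3, q4, q5, q6, q7, q8}.
Read 'b': q2→∅, q3→∅, q4→{q0, q1, q6}, q5→{q7}, q6→{q7}, q7→∅, q8→{q0, q1, q2, q3}; now {q0, q1, q2, q3, q6, q7}.
Read 'a': q0→∅, q1→{q2, q5}, q2→{q7}, q3→{q2}, q6→{q4, q6, q8}, q7→{q3, q4, q6}; now {q2, q3, q4, q5, q6, q7, q8}.
State q5 is in {q2, q3, q4, q5, q6, q7, q8}.

Yes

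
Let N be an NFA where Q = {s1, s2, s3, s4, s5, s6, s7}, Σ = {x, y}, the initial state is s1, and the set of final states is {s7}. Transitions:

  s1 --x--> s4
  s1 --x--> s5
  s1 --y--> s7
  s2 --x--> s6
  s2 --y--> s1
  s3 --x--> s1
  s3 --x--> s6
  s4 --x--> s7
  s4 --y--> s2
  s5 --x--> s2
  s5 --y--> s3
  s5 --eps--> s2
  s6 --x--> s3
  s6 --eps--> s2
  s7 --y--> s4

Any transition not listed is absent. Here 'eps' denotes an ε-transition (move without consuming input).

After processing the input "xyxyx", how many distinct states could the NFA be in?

5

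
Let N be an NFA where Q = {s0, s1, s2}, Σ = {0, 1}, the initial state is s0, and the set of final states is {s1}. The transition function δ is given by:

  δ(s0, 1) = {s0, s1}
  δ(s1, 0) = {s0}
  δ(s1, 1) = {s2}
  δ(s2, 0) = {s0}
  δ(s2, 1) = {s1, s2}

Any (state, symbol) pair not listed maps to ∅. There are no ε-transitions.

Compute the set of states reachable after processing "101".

Start in {s0}.
Read '1': s0→{s0, s1}; now {s0, s1}.
Read '0': s0→∅, s1→{s0}; now {s0}.
Read '1': s0→{s0, s1}; now {s0, s1}.

{s0, s1}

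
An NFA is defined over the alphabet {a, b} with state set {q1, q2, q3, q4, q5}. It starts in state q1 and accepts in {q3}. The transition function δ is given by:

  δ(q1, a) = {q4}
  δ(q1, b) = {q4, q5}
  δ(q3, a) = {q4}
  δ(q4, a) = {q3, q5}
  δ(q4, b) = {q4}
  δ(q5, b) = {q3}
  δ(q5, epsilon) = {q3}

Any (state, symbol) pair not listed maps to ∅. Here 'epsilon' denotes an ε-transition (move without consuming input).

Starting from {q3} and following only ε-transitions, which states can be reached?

{q3}

Begin with {q3}.
No ε-moves leave this set, so the closure equals the set itself.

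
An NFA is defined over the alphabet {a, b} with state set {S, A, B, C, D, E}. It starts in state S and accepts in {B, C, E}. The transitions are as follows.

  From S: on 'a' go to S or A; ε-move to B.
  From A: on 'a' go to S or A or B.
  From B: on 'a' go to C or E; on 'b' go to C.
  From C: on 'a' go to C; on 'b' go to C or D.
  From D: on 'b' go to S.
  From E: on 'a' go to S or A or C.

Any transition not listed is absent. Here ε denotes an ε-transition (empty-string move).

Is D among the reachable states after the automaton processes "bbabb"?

Yes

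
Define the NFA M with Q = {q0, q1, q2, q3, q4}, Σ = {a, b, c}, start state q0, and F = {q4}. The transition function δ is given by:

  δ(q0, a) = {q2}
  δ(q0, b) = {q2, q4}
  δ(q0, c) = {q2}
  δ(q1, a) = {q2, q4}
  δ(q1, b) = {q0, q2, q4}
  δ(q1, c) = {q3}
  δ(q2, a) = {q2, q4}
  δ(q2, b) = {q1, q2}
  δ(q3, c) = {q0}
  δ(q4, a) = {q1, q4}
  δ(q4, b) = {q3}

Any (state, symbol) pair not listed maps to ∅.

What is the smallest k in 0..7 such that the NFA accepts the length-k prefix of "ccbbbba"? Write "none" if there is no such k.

Start in {q0}.
Read 'c': q0→{q2}; now {q2}.
Read 'c': q2→∅; now ∅.
The set is empty and remains empty for the remaining 5 symbols.
No reachable set along the way intersects F.

none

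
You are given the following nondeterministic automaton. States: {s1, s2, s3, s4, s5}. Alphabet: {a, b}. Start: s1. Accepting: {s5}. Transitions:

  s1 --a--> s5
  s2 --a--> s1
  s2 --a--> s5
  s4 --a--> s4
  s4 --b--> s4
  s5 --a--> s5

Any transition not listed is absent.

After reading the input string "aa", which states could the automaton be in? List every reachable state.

Start in {s1}.
Read 'a': s1→{s5}; now {s5}.
Read 'a': s5→{s5}; now {s5}.

{s5}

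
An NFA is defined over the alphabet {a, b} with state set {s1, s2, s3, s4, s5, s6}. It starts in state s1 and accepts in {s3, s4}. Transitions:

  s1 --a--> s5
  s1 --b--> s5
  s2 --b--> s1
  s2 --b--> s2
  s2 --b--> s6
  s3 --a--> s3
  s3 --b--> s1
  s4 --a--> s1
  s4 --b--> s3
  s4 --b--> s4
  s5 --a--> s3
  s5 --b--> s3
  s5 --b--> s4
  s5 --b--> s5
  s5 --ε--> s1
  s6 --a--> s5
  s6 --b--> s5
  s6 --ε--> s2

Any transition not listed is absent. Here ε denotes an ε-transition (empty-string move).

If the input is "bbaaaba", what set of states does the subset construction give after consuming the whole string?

{s1, s3, s5}

Start in {s1}.
Read 'b': s1→{s5}; union {s5}; ε-closure = {s1, s5}.
Read 'b': s1→{s5}, s5→{s3, s4, s5}; union {s3, s4, s5}; ε-closure = {s1, s3, s4, s5}.
Read 'a': s1→{s5}, s3→{s3}, s4→{s1}, s5→{s3}; now {s1, s3, s5}.
Read 'a': s1→{s5}, s3→{s3}, s5→{s3}; union {s3, s5}; ε-closure = {s1, s3, s5}.
Read 'a': s1→{s5}, s3→{s3}, s5→{s3}; union {s3, s5}; ε-closure = {s1, s3, s5}.
Read 'b': s1→{s5}, s3→{s1}, s5→{s3, s4, s5}; now {s1, s3, s4, s5}.
Read 'a': s1→{s5}, s3→{s3}, s4→{s1}, s5→{s3}; now {s1, s3, s5}.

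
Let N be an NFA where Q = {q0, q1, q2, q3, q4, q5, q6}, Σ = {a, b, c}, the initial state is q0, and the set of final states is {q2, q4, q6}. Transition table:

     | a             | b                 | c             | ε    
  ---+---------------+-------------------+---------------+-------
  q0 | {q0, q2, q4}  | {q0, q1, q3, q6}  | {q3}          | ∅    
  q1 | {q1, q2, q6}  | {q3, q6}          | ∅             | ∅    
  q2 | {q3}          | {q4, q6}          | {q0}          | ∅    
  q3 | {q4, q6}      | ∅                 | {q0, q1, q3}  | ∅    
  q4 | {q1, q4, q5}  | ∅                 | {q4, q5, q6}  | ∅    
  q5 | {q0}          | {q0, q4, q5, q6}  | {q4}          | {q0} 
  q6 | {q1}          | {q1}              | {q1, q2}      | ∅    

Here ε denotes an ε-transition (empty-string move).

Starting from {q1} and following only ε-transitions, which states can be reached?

Begin with {q1}.
No ε-moves leave this set, so the closure equals the set itself.

{q1}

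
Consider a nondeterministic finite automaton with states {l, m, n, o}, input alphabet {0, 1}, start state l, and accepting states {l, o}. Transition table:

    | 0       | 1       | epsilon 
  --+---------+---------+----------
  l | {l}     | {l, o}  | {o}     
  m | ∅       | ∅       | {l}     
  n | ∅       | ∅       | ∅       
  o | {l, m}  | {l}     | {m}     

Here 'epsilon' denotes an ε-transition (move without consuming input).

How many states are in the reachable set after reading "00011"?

Start: ε-closure({l}) = {l, m, o}.
Read '0': l→{l}, m→∅, o→{l, m}; union {l, m}; ε-closure = {l, m, o}.
Read '0': l→{l}, m→∅, o→{l, m}; union {l, m}; ε-closure = {l, m, o}.
Read '0': l→{l}, m→∅, o→{l, m}; union {l, m}; ε-closure = {l, m, o}.
Read '1': l→{l, o}, m→∅, o→{l}; union {l, o}; ε-closure = {l, m, o}.
Read '1': l→{l, o}, m→∅, o→{l}; union {l, o}; ε-closure = {l, m, o}.
That set has 3 states.

3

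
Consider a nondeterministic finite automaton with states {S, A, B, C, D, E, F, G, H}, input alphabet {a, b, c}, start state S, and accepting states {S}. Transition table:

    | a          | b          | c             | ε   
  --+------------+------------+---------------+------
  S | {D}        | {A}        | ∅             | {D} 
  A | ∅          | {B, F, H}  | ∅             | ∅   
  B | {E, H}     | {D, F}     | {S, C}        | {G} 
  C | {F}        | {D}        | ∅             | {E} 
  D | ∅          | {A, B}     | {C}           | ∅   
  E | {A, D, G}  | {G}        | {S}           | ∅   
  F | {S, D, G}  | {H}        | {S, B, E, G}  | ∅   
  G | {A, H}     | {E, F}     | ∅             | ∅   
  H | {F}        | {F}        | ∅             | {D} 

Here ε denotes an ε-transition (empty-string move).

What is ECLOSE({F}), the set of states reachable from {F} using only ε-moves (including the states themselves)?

{F}

Begin with {F}.
No ε-moves leave this set, so the closure equals the set itself.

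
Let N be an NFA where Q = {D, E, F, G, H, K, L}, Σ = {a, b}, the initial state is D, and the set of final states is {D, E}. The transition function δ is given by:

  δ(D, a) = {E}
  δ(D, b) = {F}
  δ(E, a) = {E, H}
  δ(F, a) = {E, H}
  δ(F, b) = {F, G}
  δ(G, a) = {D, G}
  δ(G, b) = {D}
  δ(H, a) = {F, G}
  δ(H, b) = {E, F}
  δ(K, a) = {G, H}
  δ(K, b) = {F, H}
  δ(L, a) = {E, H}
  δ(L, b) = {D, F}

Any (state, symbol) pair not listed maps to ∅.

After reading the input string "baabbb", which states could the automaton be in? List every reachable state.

{D, F, G}

Start in {D}.
Read 'b': {D} → {F}.
Read 'a': {F} → {E, H}.
Read 'a': {E, H} → {E, F, G, H}.
Read 'b': {E, F, G, H} → {D, E, F, G}.
Read 'b': {D, E, F, G} → {D, F, G}.
Read 'b': {D, F, G} → {D, F, G}.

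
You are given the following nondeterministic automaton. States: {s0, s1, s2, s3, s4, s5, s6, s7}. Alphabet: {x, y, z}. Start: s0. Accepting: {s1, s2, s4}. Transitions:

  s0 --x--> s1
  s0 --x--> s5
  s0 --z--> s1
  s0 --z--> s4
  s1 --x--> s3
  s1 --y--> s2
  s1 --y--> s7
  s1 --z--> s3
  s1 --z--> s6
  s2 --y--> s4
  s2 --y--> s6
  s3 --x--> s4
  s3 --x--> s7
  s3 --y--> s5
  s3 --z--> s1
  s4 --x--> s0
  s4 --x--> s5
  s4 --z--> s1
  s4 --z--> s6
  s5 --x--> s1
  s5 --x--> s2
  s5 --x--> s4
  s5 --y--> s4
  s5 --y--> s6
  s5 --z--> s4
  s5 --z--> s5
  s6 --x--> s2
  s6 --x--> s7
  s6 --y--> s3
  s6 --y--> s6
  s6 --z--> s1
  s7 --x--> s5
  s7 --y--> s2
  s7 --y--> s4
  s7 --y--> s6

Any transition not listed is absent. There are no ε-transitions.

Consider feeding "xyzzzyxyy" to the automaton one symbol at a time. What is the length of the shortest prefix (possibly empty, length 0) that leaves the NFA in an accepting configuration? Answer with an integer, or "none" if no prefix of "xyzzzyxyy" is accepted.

Start in {s0}.
Read 'x': s0→{s1, s5}; now {s1, s5}.
None of the earlier sets intersect F, but {s1, s5} does.

1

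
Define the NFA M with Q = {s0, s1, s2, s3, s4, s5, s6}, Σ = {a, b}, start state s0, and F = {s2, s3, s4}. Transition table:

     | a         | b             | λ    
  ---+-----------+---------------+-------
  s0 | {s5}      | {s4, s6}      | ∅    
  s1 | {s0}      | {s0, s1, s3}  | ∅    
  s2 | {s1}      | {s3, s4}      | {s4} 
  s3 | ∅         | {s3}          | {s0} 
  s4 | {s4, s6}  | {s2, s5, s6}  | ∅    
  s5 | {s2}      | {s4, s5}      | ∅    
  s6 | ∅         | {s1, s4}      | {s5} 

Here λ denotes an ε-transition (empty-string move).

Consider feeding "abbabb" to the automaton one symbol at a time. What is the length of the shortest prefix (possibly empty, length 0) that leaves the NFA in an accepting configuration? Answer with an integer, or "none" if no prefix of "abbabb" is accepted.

2

Start in {s0}.
Read 'a': s0→{s5}; now {s5}.
Read 'b': s5→{s4, s5}; now {s4, s5}.
None of the earlier sets intersect F, but {s4, s5} does.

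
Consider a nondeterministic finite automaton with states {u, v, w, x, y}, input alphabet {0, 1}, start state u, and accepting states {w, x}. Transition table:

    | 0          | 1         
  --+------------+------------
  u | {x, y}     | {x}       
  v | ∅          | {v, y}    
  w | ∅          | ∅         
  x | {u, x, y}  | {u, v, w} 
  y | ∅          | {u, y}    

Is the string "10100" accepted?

Yes

Start in {u}.
Read '1': {u} → {x}.
Read '0': {x} → {u, x, y}.
Read '1': {u, x, y} → {u, v, w, x, y}.
Read '0': {u, v, w, x, y} → {u, x, y}.
Read '0': {u, x, y} → {u, x, y}.
The final set {u, x, y} contains the accepting state x.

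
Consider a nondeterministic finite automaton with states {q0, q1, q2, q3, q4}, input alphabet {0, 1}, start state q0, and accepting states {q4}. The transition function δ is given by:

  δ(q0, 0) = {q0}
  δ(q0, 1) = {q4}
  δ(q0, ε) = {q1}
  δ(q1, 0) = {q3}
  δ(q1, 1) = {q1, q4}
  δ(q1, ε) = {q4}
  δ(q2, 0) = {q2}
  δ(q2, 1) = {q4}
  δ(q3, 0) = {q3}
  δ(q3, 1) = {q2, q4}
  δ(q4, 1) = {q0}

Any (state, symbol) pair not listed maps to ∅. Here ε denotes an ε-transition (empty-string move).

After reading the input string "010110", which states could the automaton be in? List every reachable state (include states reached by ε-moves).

{q0, q1, q3, q4}

Start: ε-closure({q0}) = {q0, q1, q4}.
Read '0': q0→{q0}, q1→{q3}, q4→∅; union {q0, q3}; ε-closure = {q0, q1, q3, q4}.
Read '1': q0→{q4}, q1→{q1, q4}, q3→{q2, q4}, q4→{q0}; now {q0, q1, q2, q4}.
Read '0': q0→{q0}, q1→{q3}, q2→{q2}, q4→∅; union {q0, q2, q3}; ε-closure = {q0, q1, q2, q3, q4}.
Read '1': q0→{q4}, q1→{q1, q4}, q2→{q4}, q3→{q2, q4}, q4→{q0}; now {q0, q1, q2, q4}.
Read '1': q0→{q4}, q1→{q1, q4}, q2→{q4}, q4→{q0}; now {q0, q1, q4}.
Read '0': q0→{q0}, q1→{q3}, q4→∅; union {q0, q3}; ε-closure = {q0, q1, q3, q4}.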